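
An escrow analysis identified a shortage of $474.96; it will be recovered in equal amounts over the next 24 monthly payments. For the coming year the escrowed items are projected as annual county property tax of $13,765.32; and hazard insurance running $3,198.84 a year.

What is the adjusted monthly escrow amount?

$1,433.47

County property tax: $13,765.32
Hazard insurance: $3,198.84
Total per year = $13,765.32 + $3,198.84 = $16,964.16
Per month = $16,964.16 ÷ 12 = $1,413.68
Shortage spread = $474.96 / 24 = $19.79/mo
New monthly escrow = $1,413.68 + $19.79 = $1,433.47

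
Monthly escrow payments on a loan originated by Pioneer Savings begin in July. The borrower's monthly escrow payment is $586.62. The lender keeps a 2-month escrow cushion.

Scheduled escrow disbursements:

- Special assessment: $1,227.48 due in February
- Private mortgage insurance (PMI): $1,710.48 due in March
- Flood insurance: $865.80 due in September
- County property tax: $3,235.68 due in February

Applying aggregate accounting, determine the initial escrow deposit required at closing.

Cushion = 2 × $586.62 = $1,173.24
Trial balance (start $0, +$586.62 each month, − disbursements):
  Jul: +$586.62 → $586.62
  Aug: +$586.62 → $1,173.24
  Sep: +$586.62 − $865.80 → $894.06
  Oct: +$586.62 → $1,480.68
  Nov: +$586.62 → $2,067.30
  Dec: +$586.62 → $2,653.92
  Jan: +$586.62 → $3,240.54
  Feb: +$586.62 − $4,463.16 → -$636.00
  Mar: +$586.62 − $1,710.48 → -$1,759.86
  Apr: +$586.62 → -$1,173.24
  May: +$586.62 → -$586.62
  Jun: +$586.62 → $0.00
Lowest trial balance = -$1,759.86 (Mar)
Initial deposit = cushion − low point = $1,173.24 − (-$1,759.86) = $2,933.10

$2,933.10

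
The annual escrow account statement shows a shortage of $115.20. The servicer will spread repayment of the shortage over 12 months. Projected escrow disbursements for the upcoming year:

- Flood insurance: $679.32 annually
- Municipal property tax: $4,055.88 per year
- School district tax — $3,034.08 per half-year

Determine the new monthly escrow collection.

$909.88

Flood insurance = $679.32 annually
Municipal property tax = $4,055.88 annually
School district tax = $3,034.08 × 2 = $6,068.16 annually
Combined annual = $10,803.36
Monthly = $10,803.36 / 12 = $900.28
Shortage per month = $115.20 ÷ 12 = $9.60
Adjusted monthly = $900.28 + $9.60 = $909.88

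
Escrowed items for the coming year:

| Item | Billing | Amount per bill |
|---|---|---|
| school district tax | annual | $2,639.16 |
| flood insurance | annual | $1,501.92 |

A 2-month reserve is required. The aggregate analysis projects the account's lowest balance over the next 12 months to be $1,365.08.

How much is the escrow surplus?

$674.90

School district tax: $2,639.16/yr
Flood insurance: $1,501.92/yr
Total annual escrow = $2,639.16 + $1,501.92 = $4,141.08
Per month = $4,141.08 / 12 = $345.09
Required cushion = 2 × $345.09 = $690.18
Surplus = $1,365.08 − $690.18 = $674.90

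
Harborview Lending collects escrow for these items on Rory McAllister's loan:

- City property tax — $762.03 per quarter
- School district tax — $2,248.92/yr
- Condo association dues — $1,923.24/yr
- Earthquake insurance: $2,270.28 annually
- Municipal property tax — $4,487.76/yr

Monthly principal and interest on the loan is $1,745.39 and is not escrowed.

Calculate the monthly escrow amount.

City property tax: $762.03 × 4 = $3,048.12
School district tax: $2,248.92
Condo association dues: $1,923.24
Earthquake insurance: $2,270.28
Municipal property tax: $4,487.76
Annual escrow total = $13,978.32
Base monthly escrow = $13,978.32 ÷ 12 = $1,164.86

$1,164.86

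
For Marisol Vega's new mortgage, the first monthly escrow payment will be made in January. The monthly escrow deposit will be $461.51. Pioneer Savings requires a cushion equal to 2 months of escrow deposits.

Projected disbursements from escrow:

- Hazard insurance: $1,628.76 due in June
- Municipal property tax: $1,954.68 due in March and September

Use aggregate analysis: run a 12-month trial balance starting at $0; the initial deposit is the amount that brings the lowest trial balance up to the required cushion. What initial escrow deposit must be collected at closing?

$2,307.55

Cushion = 2 × $461.51 = $923.02
Trial balance (start $0, +$461.51 each month, − disbursements):
  Jan: +$461.51 → $461.51
  Feb: +$461.51 → $923.02
  Mar: +$461.51 − $1,954.68 → -$570.15
  Apr: +$461.51 → -$108.64
  May: +$461.51 → $352.87
  Jun: +$461.51 − $1,628.76 → -$814.38
  Jul: +$461.51 → -$352.87
  Aug: +$461.51 → $108.64
  Sep: +$461.51 − $1,954.68 → -$1,384.53
  Oct: +$461.51 → -$923.02
  Nov: +$461.51 → -$461.51
  Dec: +$461.51 → $0.00
Lowest trial balance = -$1,384.53 (Sep)
Initial deposit = cushion − low point = $923.02 − (-$1,384.53) = $2,307.55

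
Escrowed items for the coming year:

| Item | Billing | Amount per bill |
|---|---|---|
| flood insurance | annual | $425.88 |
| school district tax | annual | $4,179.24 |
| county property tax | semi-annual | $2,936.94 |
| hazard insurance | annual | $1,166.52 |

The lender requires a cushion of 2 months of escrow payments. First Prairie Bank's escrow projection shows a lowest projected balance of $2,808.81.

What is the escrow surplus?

$867.89

Flood insurance — $425.88 annually
School district tax — $4,179.24 annually
County property tax — $2,936.94 × 2 = $5,873.88 annually
Hazard insurance — $1,166.52 annually
Annual escrow total = $425.88 + $4,179.24 + $5,873.88 + $1,166.52 = $11,645.52
Monthly = $11,645.52 / 12 = $970.46
Required cushion = 2 × $970.46 = $1,940.92
Surplus = $2,808.81 − $1,940.92 = $867.89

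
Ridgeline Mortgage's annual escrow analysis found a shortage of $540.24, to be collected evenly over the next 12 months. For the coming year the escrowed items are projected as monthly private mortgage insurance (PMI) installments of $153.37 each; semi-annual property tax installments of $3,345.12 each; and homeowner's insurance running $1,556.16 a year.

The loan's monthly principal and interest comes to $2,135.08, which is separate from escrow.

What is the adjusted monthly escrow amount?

Private mortgage insurance (PMI): $153.37 × 12 = $1,840.44 annually
Property tax: $3,345.12 × 2 = $6,690.24 annually
Homeowner's insurance: $1,556.16 annually
Combined annual = $10,086.84
Monthly = $10,086.84 / 12 = $840.57
Monthly shortage recovery: $540.24 ÷ 12 = $45.02
New monthly escrow = $840.57 + $45.02 = $885.59

$885.59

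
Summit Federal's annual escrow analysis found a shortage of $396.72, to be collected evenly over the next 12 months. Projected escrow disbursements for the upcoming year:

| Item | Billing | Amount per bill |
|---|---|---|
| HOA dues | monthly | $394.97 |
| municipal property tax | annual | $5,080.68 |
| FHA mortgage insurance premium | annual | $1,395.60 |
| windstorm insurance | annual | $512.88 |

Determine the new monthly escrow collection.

HOA dues = $394.97 × 12 = $4,739.64
Municipal property tax = $5,080.68
FHA mortgage insurance premium = $1,395.60
Windstorm insurance = $512.88
Annual escrow total = $4,739.64 + $5,080.68 + $1,395.60 + $512.88 = $11,728.80
Per month = $11,728.80 ÷ 12 = $977.40
Shortage per month = $396.72 ÷ 12 = $33.06
New monthly escrow = $977.40 + $33.06 = $1,010.46

$1,010.46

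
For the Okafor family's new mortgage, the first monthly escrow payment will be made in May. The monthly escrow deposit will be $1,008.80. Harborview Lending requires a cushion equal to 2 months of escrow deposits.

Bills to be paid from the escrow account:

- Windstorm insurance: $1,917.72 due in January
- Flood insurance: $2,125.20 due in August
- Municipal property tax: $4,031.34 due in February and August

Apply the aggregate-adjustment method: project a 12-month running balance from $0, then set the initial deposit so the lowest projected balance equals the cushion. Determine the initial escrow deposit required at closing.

Cushion = 2 × $1,008.80 = $2,017.60
Trial balance (start $0, +$1,008.80 each month, − disbursements):
  May: +$1,008.80 → $1,008.80
  Jun: +$1,008.80 → $2,017.60
  Jul: +$1,008.80 → $3,026.40
  Aug: +$1,008.80 − $6,156.54 → -$2,121.34
  Sep: +$1,008.80 → -$1,112.54
  Oct: +$1,008.80 → -$103.74
  Nov: +$1,008.80 → $905.06
  Dec: +$1,008.80 → $1,913.86
  Jan: +$1,008.80 − $1,917.72 → $1,004.94
  Feb: +$1,008.80 − $4,031.34 → -$2,017.60
  Mar: +$1,008.80 → -$1,008.80
  Apr: +$1,008.80 → $0.00
Lowest trial balance = -$2,121.34 (Aug)
Initial deposit = cushion − low point = $2,017.60 − (-$2,121.34) = $4,138.94

$4,138.94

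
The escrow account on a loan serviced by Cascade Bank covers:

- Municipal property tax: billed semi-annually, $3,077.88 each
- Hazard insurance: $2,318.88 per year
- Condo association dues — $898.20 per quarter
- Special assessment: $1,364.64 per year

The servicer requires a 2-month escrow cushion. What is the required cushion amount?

Municipal property tax — $3,077.88 × 2 = $6,155.76
Hazard insurance — $2,318.88
Condo association dues — $898.20 × 4 = $3,592.80
Special assessment — $1,364.64
Total annual escrow = $6,155.76 + $2,318.88 + $3,592.80 + $1,364.64 = $13,432.08
Per month = $13,432.08 / 12 = $1,119.34
Required cushion = 2 × $1,119.34 = $2,238.68

$2,238.68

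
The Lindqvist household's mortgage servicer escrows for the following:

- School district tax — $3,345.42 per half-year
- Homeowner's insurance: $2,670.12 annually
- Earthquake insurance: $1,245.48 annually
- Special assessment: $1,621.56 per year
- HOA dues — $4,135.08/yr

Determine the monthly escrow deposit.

School district tax = $3,345.42 × 2 = $6,690.84
Homeowner's insurance = $2,670.12
Earthquake insurance = $1,245.48
Special assessment = $1,621.56
HOA dues = $4,135.08
Total per year = $6,690.84 + $2,670.12 + $1,245.48 + $1,621.56 + $4,135.08 = $16,363.08
Base monthly escrow = $16,363.08 / 12 = $1,363.59

$1,363.59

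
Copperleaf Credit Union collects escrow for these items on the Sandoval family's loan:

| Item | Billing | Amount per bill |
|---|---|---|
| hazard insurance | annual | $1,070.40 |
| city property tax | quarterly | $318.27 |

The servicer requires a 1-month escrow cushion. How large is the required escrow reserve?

$195.29

Hazard insurance: $1,070.40 per year
City property tax: $318.27 × 4 = $1,273.08 per year
Combined annual = $2,343.48
Per month = $2,343.48 ÷ 12 = $195.29
Reserve = 1 × $195.29 = $195.29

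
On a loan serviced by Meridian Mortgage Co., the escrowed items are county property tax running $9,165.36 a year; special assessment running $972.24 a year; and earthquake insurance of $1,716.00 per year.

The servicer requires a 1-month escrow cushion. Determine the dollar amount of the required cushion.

County property tax — $9,165.36 per year
Special assessment — $972.24 per year
Earthquake insurance — $1,716.00 per year
Annual escrow total = $11,853.60
Per month = $11,853.60 ÷ 12 = $987.80
Reserve = 1 × $987.80 = $987.80

$987.80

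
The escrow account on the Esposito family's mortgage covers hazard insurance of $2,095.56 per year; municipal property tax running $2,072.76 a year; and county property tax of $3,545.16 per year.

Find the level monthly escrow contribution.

Hazard insurance — $2,095.56
Municipal property tax — $2,072.76
County property tax — $3,545.16
Combined annual = $2,095.56 + $2,072.76 + $3,545.16 = $7,713.48
Per month = $7,713.48 / 12 = $642.79

$642.79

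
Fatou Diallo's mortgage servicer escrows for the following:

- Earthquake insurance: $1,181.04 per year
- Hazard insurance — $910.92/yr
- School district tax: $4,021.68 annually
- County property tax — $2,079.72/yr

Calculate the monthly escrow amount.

Earthquake insurance = $1,181.04
Hazard insurance = $910.92
School district tax = $4,021.68
County property tax = $2,079.72
Combined annual = $1,181.04 + $910.92 + $4,021.68 + $2,079.72 = $8,193.36
Base monthly escrow = $8,193.36 / 12 = $682.78

$682.78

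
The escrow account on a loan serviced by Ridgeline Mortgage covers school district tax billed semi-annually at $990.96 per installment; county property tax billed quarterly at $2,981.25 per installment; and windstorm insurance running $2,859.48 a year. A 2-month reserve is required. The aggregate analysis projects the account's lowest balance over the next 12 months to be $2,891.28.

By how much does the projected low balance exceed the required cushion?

$96.88

School district tax = $990.96 × 2 = $1,981.92
County property tax = $2,981.25 × 4 = $11,925.00
Windstorm insurance = $2,859.48
Total annual escrow = $16,766.40
Monthly escrow = $16,766.40 / 12 = $1,397.20
Cushion = 2 × $1,397.20 = $2,794.40
Excess over cushion: $2,891.28 − $2,794.40 = $96.88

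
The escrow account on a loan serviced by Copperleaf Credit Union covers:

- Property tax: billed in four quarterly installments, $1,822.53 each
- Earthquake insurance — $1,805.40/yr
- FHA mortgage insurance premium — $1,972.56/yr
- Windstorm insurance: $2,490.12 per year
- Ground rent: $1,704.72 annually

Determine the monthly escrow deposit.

Property tax — $1,822.53 × 4 = $7,290.12
Earthquake insurance — $1,805.40
FHA mortgage insurance premium — $1,972.56
Windstorm insurance — $2,490.12
Ground rent — $1,704.72
Combined annual = $15,262.92
Base monthly escrow = $15,262.92 / 12 = $1,271.91

$1,271.91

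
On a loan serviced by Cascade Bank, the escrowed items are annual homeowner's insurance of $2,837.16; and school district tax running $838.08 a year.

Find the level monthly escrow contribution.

$306.27

Homeowner's insurance: $2,837.16/yr
School district tax: $838.08/yr
Total per year = $2,837.16 + $838.08 = $3,675.24
Per month = $3,675.24 / 12 = $306.27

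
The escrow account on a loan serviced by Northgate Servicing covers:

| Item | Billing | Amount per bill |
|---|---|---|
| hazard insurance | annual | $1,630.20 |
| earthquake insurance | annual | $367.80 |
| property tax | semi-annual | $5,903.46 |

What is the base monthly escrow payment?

Hazard insurance — $1,630.20/yr
Earthquake insurance — $367.80/yr
Property tax — $5,903.46 × 2 = $11,806.92/yr
Total annual escrow = $13,804.92
Monthly = $13,804.92 / 12 = $1,150.41

$1,150.41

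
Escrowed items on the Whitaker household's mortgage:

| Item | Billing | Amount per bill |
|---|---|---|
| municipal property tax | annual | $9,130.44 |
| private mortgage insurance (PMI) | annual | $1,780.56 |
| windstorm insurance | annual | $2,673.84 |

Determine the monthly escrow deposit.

Municipal property tax — $9,130.44 per year
Private mortgage insurance (PMI) — $1,780.56 per year
Windstorm insurance — $2,673.84 per year
Total annual escrow = $9,130.44 + $1,780.56 + $2,673.84 = $13,584.84
Base monthly escrow = $13,584.84 / 12 = $1,132.07

$1,132.07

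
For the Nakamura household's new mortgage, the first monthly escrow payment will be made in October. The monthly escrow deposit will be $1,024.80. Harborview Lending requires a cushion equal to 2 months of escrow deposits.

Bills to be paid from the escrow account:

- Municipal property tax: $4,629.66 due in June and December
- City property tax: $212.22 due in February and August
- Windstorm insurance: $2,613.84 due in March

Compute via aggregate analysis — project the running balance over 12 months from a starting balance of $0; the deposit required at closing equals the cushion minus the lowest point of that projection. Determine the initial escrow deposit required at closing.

Cushion = 2 × $1,024.80 = $2,049.60
Trial balance (start $0, +$1,024.80 each month, − disbursements):
  Oct: +$1,024.80 → $1,024.80
  Nov: +$1,024.80 → $2,049.60
  Dec: +$1,024.80 − $4,629.66 → -$1,555.26
  Jan: +$1,024.80 → -$530.46
  Feb: +$1,024.80 − $212.22 → $282.12
  Mar: +$1,024.80 − $2,613.84 → -$1,306.92
  Apr: +$1,024.80 → -$282.12
  May: +$1,024.80 → $742.68
  Jun: +$1,024.80 − $4,629.66 → -$2,862.18
  Jul: +$1,024.80 → -$1,837.38
  Aug: +$1,024.80 − $212.22 → -$1,024.80
  Sep: +$1,024.80 → $0.00
Lowest trial balance = -$2,862.18 (Jun)
Initial deposit = cushion − low point = $2,049.60 − (-$2,862.18) = $4,911.78

$4,911.78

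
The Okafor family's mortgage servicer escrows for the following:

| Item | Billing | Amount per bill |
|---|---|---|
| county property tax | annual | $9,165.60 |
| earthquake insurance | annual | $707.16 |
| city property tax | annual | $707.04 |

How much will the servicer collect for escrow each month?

County property tax = $9,165.60 annually
Earthquake insurance = $707.16 annually
City property tax = $707.04 annually
Annual escrow total = $9,165.60 + $707.16 + $707.04 = $10,579.80
Per month = $10,579.80 ÷ 12 = $881.65

$881.65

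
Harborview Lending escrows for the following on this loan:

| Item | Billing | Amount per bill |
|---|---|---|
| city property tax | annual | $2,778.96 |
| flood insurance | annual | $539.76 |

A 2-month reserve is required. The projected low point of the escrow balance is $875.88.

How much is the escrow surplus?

City property tax = $2,778.96
Flood insurance = $539.76
Total annual escrow = $2,778.96 + $539.76 = $3,318.72
Monthly = $3,318.72 ÷ 12 = $276.56
Required reserve = 2 × $276.56 = $553.12
Surplus = $875.88 − $553.12 = $322.76

$322.76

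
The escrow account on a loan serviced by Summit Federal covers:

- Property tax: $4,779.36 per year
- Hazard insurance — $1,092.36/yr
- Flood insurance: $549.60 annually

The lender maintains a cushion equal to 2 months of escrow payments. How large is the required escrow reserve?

$1,070.22

Property tax — $4,779.36 per year
Hazard insurance — $1,092.36 per year
Flood insurance — $549.60 per year
Combined annual = $4,779.36 + $1,092.36 + $549.60 = $6,421.32
Base monthly escrow = $6,421.32 ÷ 12 = $535.11
Cushion = 2 × $535.11 = $1,070.22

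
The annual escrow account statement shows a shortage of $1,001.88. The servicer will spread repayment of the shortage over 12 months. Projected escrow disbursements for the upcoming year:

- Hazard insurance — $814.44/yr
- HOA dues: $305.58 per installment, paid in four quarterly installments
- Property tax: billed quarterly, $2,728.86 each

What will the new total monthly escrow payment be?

$1,162.84

Hazard insurance: $814.44 annually
HOA dues: $305.58 × 4 = $1,222.32 annually
Property tax: $2,728.86 × 4 = $10,915.44 annually
Total annual escrow = $814.44 + $1,222.32 + $10,915.44 = $12,952.20
Base monthly escrow = $12,952.20 ÷ 12 = $1,079.35
Monthly shortage recovery: $1,001.88 ÷ 12 = $83.49
Adjusted monthly = $1,079.35 + $83.49 = $1,162.84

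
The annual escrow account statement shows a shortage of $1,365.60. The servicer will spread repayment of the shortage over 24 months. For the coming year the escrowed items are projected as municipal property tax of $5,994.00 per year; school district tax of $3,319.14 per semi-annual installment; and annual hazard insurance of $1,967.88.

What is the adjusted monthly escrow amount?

Municipal property tax = $5,994.00/yr
School district tax = $3,319.14 × 2 = $6,638.28/yr
Hazard insurance = $1,967.88/yr
Combined annual = $5,994.00 + $6,638.28 + $1,967.88 = $14,600.16
Monthly = $14,600.16 / 12 = $1,216.68
Monthly shortage recovery: $1,365.60 ÷ 24 = $56.90
Adjusted monthly = $1,216.68 + $56.90 = $1,273.58

$1,273.58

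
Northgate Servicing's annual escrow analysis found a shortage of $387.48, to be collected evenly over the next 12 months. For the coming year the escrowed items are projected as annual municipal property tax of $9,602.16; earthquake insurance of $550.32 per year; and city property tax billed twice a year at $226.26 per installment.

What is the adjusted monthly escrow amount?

$916.04

Municipal property tax = $9,602.16/yr
Earthquake insurance = $550.32/yr
City property tax = $226.26 × 2 = $452.52/yr
Annual escrow total = $9,602.16 + $550.32 + $452.52 = $10,605.00
Base monthly escrow = $10,605.00 ÷ 12 = $883.75
Shortage spread = $387.48 / 12 = $32.29/mo
New monthly escrow = $883.75 + $32.29 = $916.04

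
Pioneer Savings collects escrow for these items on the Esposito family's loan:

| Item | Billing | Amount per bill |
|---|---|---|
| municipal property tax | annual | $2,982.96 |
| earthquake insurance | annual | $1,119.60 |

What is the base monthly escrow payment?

$341.88

Municipal property tax — $2,982.96
Earthquake insurance — $1,119.60
Annual escrow total = $4,102.56
Base monthly escrow = $4,102.56 ÷ 12 = $341.88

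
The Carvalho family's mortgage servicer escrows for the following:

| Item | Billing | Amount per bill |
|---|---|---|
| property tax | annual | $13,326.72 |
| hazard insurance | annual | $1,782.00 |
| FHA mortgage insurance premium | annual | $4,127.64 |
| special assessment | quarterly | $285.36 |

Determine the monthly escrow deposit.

Property tax — $13,326.72 annually
Hazard insurance — $1,782.00 annually
FHA mortgage insurance premium — $4,127.64 annually
Special assessment — $285.36 × 4 = $1,141.44 annually
Total annual escrow = $13,326.72 + $1,782.00 + $4,127.64 + $1,141.44 = $20,377.80
Monthly escrow = $20,377.80 / 12 = $1,698.15

$1,698.15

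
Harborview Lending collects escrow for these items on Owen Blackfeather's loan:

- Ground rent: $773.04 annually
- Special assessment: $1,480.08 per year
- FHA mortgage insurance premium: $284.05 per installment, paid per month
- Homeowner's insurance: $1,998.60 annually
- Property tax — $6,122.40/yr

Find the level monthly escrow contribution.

Ground rent = $773.04
Special assessment = $1,480.08
FHA mortgage insurance premium = $284.05 × 12 = $3,408.60
Homeowner's insurance = $1,998.60
Property tax = $6,122.40
Yearly total = $13,782.72
Monthly escrow = $13,782.72 ÷ 12 = $1,148.56

$1,148.56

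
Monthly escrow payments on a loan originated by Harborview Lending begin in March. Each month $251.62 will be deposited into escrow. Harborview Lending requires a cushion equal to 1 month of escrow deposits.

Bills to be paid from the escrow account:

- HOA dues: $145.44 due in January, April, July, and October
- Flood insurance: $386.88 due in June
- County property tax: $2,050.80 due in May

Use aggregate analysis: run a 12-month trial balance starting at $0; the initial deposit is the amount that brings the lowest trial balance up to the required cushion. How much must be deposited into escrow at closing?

Cushion = 1 × $251.62 = $251.62
Trial balance (start $0, +$251.62 each month, − disbursements):
  Mar: +$251.62 → $251.62
  Apr: +$251.62 − $145.44 → $357.80
  May: +$251.62 − $2,050.80 → -$1,441.38
  Jun: +$251.62 − $386.88 → -$1,576.64
  Jul: +$251.62 − $145.44 → -$1,470.46
  Aug: +$251.62 → -$1,218.84
  Sep: +$251.62 → -$967.22
  Oct: +$251.62 − $145.44 → -$861.04
  Nov: +$251.62 → -$609.42
  Dec: +$251.62 → -$357.80
  Jan: +$251.62 − $145.44 → -$251.62
  Feb: +$251.62 → $0.00
Lowest trial balance = -$1,576.64 (Jun)
Initial deposit = cushion − low point = $251.62 − (-$1,576.64) = $1,828.26

$1,828.26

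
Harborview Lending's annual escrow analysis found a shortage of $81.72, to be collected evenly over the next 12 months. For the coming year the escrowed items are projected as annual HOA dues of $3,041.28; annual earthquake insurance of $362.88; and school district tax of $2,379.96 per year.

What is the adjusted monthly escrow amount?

HOA dues — $3,041.28
Earthquake insurance — $362.88
School district tax — $2,379.96
Yearly total = $3,041.28 + $362.88 + $2,379.96 = $5,784.12
Monthly = $5,784.12 / 12 = $482.01
Shortage spread = $81.72 / 12 = $6.81/mo
New monthly escrow = $482.01 + $6.81 = $488.82

$488.82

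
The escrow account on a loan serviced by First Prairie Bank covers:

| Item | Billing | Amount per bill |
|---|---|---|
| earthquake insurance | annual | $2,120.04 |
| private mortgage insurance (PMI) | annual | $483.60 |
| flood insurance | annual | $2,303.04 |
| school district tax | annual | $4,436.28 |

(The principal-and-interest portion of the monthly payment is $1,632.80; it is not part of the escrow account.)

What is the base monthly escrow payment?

$778.58

Earthquake insurance — $2,120.04
Private mortgage insurance (PMI) — $483.60
Flood insurance — $2,303.04
School district tax — $4,436.28
Annual escrow total = $2,120.04 + $483.60 + $2,303.04 + $4,436.28 = $9,342.96
Base monthly escrow = $9,342.96 / 12 = $778.58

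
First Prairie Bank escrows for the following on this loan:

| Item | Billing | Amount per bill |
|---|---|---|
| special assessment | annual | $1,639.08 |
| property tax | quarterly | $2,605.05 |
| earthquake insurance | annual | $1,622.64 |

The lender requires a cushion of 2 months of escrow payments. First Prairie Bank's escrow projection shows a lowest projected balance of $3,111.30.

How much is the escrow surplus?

Special assessment = $1,639.08 per year
Property tax = $2,605.05 × 4 = $10,420.20 per year
Earthquake insurance = $1,622.64 per year
Combined annual = $1,639.08 + $10,420.20 + $1,622.64 = $13,681.92
Monthly escrow = $13,681.92 ÷ 12 = $1,140.16
Cushion = 2 × $1,140.16 = $2,280.32
Excess over cushion: $3,111.30 − $2,280.32 = $830.98

$830.98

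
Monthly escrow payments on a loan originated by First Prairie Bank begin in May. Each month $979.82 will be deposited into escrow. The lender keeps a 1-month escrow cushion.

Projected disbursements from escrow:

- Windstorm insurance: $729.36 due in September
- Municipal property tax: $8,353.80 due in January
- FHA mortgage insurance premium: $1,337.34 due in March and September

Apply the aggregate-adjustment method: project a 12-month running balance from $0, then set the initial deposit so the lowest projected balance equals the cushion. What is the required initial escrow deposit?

Cushion = 1 × $979.82 = $979.82
Trial balance (start $0, +$979.82 each month, − disbursements):
  May: +$979.82 → $979.82
  Jun: +$979.82 → $1,959.64
  Jul: +$979.82 → $2,939.46
  Aug: +$979.82 → $3,919.28
  Sep: +$979.82 − $2,066.70 → $2,832.40
  Oct: +$979.82 → $3,812.22
  Nov: +$979.82 → $4,792.04
  Dec: +$979.82 → $5,771.86
  Jan: +$979.82 − $8,353.80 → -$1,602.12
  Feb: +$979.82 → -$622.30
  Mar: +$979.82 − $1,337.34 → -$979.82
  Apr: +$979.82 → $0.00
Lowest trial balance = -$1,602.12 (Jan)
Initial deposit = cushion − low point = $979.82 − (-$1,602.12) = $2,581.94

$2,581.94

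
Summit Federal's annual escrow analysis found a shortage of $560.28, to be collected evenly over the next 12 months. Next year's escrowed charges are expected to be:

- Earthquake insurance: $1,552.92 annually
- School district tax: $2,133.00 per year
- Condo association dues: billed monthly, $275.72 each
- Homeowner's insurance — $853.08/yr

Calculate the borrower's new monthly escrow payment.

Earthquake insurance: $1,552.92 annually
School district tax: $2,133.00 annually
Condo association dues: $275.72 × 12 = $3,308.64 annually
Homeowner's insurance: $853.08 annually
Yearly total = $1,552.92 + $2,133.00 + $3,308.64 + $853.08 = $7,847.64
Per month = $7,847.64 ÷ 12 = $653.97
Shortage per month = $560.28 / 12 = $46.69
Adjusted monthly = $653.97 + $46.69 = $700.66

$700.66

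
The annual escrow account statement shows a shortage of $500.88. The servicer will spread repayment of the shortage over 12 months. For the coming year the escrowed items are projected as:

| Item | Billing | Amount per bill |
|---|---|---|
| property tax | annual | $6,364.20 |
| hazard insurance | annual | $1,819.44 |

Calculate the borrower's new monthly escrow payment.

$723.71

Property tax = $6,364.20/yr
Hazard insurance = $1,819.44/yr
Yearly total = $6,364.20 + $1,819.44 = $8,183.64
Monthly = $8,183.64 ÷ 12 = $681.97
Shortage per month = $500.88 ÷ 12 = $41.74
Adjusted monthly = $681.97 + $41.74 = $723.71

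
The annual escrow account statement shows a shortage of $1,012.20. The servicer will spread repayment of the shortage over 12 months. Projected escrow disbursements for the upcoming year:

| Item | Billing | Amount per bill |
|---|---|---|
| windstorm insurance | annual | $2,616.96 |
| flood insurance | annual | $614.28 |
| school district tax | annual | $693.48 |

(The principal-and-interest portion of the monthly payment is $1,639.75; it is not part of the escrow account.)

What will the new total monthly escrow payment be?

$411.41

Windstorm insurance — $2,616.96 annually
Flood insurance — $614.28 annually
School district tax — $693.48 annually
Combined annual = $3,924.72
Per month = $3,924.72 ÷ 12 = $327.06
Monthly shortage recovery: $1,012.20 ÷ 12 = $84.35
Adjusted monthly = $327.06 + $84.35 = $411.41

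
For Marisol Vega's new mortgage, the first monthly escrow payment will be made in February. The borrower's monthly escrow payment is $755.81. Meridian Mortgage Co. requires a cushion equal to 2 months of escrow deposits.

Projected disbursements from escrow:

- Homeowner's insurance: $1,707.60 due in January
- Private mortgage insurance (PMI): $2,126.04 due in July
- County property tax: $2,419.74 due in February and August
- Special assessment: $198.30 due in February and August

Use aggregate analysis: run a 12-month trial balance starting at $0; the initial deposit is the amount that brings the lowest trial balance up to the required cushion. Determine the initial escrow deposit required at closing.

$3,583.07

Cushion = 2 × $755.81 = $1,511.62
Trial balance (start $0, +$755.81 each month, − disbursements):
  Feb: +$755.81 − $2,618.04 → -$1,862.23
  Mar: +$755.81 → -$1,106.42
  Apr: +$755.81 → -$350.61
  May: +$755.81 → $405.20
  Jun: +$755.81 → $1,161.01
  Jul: +$755.81 − $2,126.04 → -$209.22
  Aug: +$755.81 − $2,618.04 → -$2,071.45
  Sep: +$755.81 → -$1,315.64
  Oct: +$755.81 → -$559.83
  Nov: +$755.81 → $195.98
  Dec: +$755.81 → $951.79
  Jan: +$755.81 − $1,707.60 → $0.00
Lowest trial balance = -$2,071.45 (Aug)
Initial deposit = cushion − low point = $1,511.62 − (-$2,071.45) = $3,583.07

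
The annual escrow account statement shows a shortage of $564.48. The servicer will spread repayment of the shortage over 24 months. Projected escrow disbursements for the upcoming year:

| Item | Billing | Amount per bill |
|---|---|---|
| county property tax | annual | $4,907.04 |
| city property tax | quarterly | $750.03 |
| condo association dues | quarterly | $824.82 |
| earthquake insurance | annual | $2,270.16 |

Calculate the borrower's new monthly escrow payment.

$1,146.57

County property tax = $4,907.04/yr
City property tax = $750.03 × 4 = $3,000.12/yr
Condo association dues = $824.82 × 4 = $3,299.28/yr
Earthquake insurance = $2,270.16/yr
Annual escrow total = $13,476.60
Monthly = $13,476.60 ÷ 12 = $1,123.05
Monthly shortage recovery: $564.48 ÷ 24 = $23.52
New monthly escrow = $1,123.05 + $23.52 = $1,146.57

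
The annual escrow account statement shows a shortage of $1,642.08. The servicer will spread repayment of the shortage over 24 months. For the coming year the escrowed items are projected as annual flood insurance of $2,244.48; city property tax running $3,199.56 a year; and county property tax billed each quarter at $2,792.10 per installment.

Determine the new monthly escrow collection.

Flood insurance — $2,244.48 annually
City property tax — $3,199.56 annually
County property tax — $2,792.10 × 4 = $11,168.40 annually
Yearly total = $16,612.44
Per month = $16,612.44 ÷ 12 = $1,384.37
Shortage spread = $1,642.08 ÷ 24 = $68.42/mo
New monthly escrow = $1,384.37 + $68.42 = $1,452.79

$1,452.79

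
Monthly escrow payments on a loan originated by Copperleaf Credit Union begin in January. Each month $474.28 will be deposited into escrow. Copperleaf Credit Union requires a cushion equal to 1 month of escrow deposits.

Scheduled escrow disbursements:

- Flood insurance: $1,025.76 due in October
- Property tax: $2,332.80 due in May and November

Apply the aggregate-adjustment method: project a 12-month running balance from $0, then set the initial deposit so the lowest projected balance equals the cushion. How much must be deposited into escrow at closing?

Cushion = 1 × $474.28 = $474.28
Trial balance (start $0, +$474.28 each month, − disbursements):
  Jan: +$474.28 → $474.28
  Feb: +$474.28 → $948.56
  Mar: +$474.28 → $1,422.84
  Apr: +$474.28 → $1,897.12
  May: +$474.28 − $2,332.80 → $38.60
  Jun: +$474.28 → $512.88
  Jul: +$474.28 → $987.16
  Aug: +$474.28 → $1,461.44
  Sep: +$474.28 → $1,935.72
  Oct: +$474.28 − $1,025.76 → $1,384.24
  Nov: +$474.28 − $2,332.80 → -$474.28
  Dec: +$474.28 → $0.00
Lowest trial balance = -$474.28 (Nov)
Initial deposit = cushion − low point = $474.28 − (-$474.28) = $948.56

$948.56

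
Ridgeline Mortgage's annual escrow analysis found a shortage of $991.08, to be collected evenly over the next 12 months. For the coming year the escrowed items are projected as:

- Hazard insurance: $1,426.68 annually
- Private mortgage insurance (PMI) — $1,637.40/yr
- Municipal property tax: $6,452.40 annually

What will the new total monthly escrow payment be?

$875.63

Hazard insurance = $1,426.68 annually
Private mortgage insurance (PMI) = $1,637.40 annually
Municipal property tax = $6,452.40 annually
Yearly total = $1,426.68 + $1,637.40 + $6,452.40 = $9,516.48
Base monthly escrow = $9,516.48 ÷ 12 = $793.04
Shortage per month = $991.08 / 12 = $82.59
Adjusted monthly = $793.04 + $82.59 = $875.63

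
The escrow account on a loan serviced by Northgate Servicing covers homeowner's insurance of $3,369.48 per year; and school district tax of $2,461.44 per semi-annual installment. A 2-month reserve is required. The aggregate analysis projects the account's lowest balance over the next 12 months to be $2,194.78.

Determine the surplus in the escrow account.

$812.72

Homeowner's insurance: $3,369.48
School district tax: $2,461.44 × 2 = $4,922.88
Yearly total = $8,292.36
Monthly escrow = $8,292.36 / 12 = $691.03
Required reserve = 2 × $691.03 = $1,382.06
Excess over cushion: $2,194.78 − $1,382.06 = $812.72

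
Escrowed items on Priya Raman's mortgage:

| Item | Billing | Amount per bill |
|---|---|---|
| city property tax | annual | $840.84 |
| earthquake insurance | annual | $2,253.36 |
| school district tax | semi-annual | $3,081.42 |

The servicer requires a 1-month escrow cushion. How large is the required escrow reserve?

$771.42

City property tax = $840.84/yr
Earthquake insurance = $2,253.36/yr
School district tax = $3,081.42 × 2 = $6,162.84/yr
Combined annual = $840.84 + $2,253.36 + $6,162.84 = $9,257.04
Monthly escrow = $9,257.04 / 12 = $771.42
Reserve = 1 × $771.42 = $771.42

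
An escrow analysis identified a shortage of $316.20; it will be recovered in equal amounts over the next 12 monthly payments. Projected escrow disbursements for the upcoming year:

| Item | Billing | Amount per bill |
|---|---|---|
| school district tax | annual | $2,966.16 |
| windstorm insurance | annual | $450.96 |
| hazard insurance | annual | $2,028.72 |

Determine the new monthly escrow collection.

$480.17

School district tax = $2,966.16
Windstorm insurance = $450.96
Hazard insurance = $2,028.72
Combined annual = $5,445.84
Per month = $5,445.84 ÷ 12 = $453.82
Shortage per month = $316.20 ÷ 12 = $26.35
New monthly escrow = $453.82 + $26.35 = $480.17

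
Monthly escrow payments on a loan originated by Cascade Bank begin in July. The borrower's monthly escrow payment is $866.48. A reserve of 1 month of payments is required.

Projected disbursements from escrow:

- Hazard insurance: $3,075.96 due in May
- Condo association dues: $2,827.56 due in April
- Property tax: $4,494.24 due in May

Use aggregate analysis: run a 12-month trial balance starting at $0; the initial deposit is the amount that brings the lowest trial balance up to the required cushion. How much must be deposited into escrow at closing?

Cushion = 1 × $866.48 = $866.48
Trial balance (start $0, +$866.48 each month, − disbursements):
  Jul: +$866.48 → $866.48
  Aug: +$866.48 → $1,732.96
  Sep: +$866.48 → $2,599.44
  Oct: +$866.48 → $3,465.92
  Nov: +$866.48 → $4,332.40
  Dec: +$866.48 → $5,198.88
  Jan: +$866.48 → $6,065.36
  Feb: +$866.48 → $6,931.84
  Mar: +$866.48 → $7,798.32
  Apr: +$866.48 − $2,827.56 → $5,837.24
  May: +$866.48 − $7,570.20 → -$866.48
  Jun: +$866.48 → $0.00
Lowest trial balance = -$866.48 (May)
Initial deposit = cushion − low point = $866.48 − (-$866.48) = $1,732.96

$1,732.96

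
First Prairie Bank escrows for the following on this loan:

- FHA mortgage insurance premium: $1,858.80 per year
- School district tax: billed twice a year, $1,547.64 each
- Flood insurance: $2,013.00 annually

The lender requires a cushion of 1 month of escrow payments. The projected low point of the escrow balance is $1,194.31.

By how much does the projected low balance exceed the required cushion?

$613.72

FHA mortgage insurance premium: $1,858.80/yr
School district tax: $1,547.64 × 2 = $3,095.28/yr
Flood insurance: $2,013.00/yr
Combined annual = $1,858.80 + $3,095.28 + $2,013.00 = $6,967.08
Per month = $6,967.08 ÷ 12 = $580.59
Required reserve = 1 × $580.59 = $580.59
Surplus = $1,194.31 − $580.59 = $613.72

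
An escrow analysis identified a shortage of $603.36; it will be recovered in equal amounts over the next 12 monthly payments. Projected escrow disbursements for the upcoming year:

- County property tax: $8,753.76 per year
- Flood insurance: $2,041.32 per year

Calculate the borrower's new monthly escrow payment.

$949.87

County property tax = $8,753.76/yr
Flood insurance = $2,041.32/yr
Combined annual = $8,753.76 + $2,041.32 = $10,795.08
Per month = $10,795.08 / 12 = $899.59
Shortage spread = $603.36 ÷ 12 = $50.28/mo
New monthly escrow = $899.59 + $50.28 = $949.87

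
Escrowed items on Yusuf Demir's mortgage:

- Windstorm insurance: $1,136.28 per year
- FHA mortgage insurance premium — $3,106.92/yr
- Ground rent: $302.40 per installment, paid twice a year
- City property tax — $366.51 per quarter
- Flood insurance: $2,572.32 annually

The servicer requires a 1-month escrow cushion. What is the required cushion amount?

$740.53

Windstorm insurance — $1,136.28
FHA mortgage insurance premium — $3,106.92
Ground rent — $302.40 × 2 = $604.80
City property tax — $366.51 × 4 = $1,466.04
Flood insurance — $2,572.32
Annual escrow total = $1,136.28 + $3,106.92 + $604.80 + $1,466.04 + $2,572.32 = $8,886.36
Base monthly escrow = $8,886.36 ÷ 12 = $740.53
Required cushion = 1 × $740.53 = $740.53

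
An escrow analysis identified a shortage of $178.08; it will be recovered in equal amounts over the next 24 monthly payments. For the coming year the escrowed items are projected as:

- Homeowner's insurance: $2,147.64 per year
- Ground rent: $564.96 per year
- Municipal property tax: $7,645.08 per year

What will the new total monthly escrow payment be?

Homeowner's insurance = $2,147.64 annually
Ground rent = $564.96 annually
Municipal property tax = $7,645.08 annually
Total per year = $10,357.68
Base monthly escrow = $10,357.68 ÷ 12 = $863.14
Shortage spread = $178.08 ÷ 24 = $7.42/mo
Adjusted monthly = $863.14 + $7.42 = $870.56

$870.56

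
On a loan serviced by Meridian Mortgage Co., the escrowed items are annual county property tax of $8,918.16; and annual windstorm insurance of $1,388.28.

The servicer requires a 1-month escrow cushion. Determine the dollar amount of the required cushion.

$858.87

County property tax = $8,918.16 per year
Windstorm insurance = $1,388.28 per year
Yearly total = $8,918.16 + $1,388.28 = $10,306.44
Base monthly escrow = $10,306.44 / 12 = $858.87
Reserve = 1 × $858.87 = $858.87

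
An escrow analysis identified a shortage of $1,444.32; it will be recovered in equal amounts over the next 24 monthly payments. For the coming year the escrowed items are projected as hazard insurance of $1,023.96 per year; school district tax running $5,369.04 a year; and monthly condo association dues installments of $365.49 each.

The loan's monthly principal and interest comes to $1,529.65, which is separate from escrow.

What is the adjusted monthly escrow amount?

Hazard insurance: $1,023.96 annually
School district tax: $5,369.04 annually
Condo association dues: $365.49 × 12 = $4,385.88 annually
Annual escrow total = $1,023.96 + $5,369.04 + $4,385.88 = $10,778.88
Monthly escrow = $10,778.88 ÷ 12 = $898.24
Shortage spread = $1,444.32 ÷ 24 = $60.18/mo
Adjusted monthly = $898.24 + $60.18 = $958.42

$958.42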